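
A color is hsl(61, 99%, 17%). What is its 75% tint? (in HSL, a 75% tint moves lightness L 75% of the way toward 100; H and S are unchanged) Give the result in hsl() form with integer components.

hsl(61, 99%, 79%)

L moves 75% from 17 toward 100: 17 + 62.25 = 79.25 → 79.
H and S are unchanged.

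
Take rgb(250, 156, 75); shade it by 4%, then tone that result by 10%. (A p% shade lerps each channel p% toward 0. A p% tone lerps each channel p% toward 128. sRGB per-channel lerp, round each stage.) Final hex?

#e5944e

Lerp each channel 4% toward 0:
  R: 250 − 10 = 240 → 240
  G: 156 − 6.24 = 149.76 → 150
  B: 75 − 3 = 72 → 72
After the shade: rgb(240, 150, 72) = #f09648.
Per channel, c → c + 0.1(128 − c):
  R: 240 + 0.1×(128−240) = 240 − 11.2 = 228.8 → 229
  G: 150 + 0.1×(128−150) = 150 − 2.2 = 147.8 → 148
  B: 72 + 5.6 = 77.6 → 78
rgb(229, 148, 78) = #e5944e.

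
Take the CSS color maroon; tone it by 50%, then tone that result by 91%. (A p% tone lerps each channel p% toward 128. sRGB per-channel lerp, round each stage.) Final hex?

#807A7A

CSS maroon is rgb(128, 0, 0).
A 50% tone moves each channel 50% toward 128:
  R: 128 + 0 = 128 → 128
  G: 0 + 64 = 64 → 64
  B: 0 + 0.5×(128−0) = 0 + 64 = 64 → 64
After the tone: rgb(128, 64, 64) = #804040.
Lerp each channel 91% toward 128:
  R: 128 + 0.91×(128−128) = 128 + 0 = 128 → 128
  G: 64 + 0.91×(128−64) = 64 + 58.24 = 122.24 → 122
  B: 64 + 58.24 = 122.24 → 122
rgb(128, 122, 122) = #807A7A.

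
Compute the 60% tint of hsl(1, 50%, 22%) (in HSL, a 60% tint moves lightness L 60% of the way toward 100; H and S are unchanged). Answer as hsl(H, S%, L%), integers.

L moves 60% from 22 toward 100: 22 + 46.8 = 68.8 → 69.
H and S are unchanged.

hsl(1, 50%, 69%)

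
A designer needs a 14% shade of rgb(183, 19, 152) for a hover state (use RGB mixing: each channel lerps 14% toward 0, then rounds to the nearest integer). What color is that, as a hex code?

Lerp each channel 14% toward 0:
  R: 183 + 0.14×(0−183) = 183 − 25.62 = 157.38 → 157
  G: 19 + 0.14×(0−19) = 19 − 2.66 = 16.34 → 16
  B: 152 + 0.14×(0−152) = 152 − 21.28 = 130.72 → 131
rgb(157, 16, 131) = #9D1083.

#9D1083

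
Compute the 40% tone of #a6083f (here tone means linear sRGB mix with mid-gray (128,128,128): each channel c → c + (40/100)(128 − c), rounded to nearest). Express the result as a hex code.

#a6083f is rgb(166, 8, 63).
A 40% tone moves each channel 40% toward 128:
  R: 166 − 15.2 = 150.8 → 151
  G: 8 + 48 = 56 → 56
  B: 63 + 26 = 89 → 89
rgb(151, 56, 89) = #973859.

#973859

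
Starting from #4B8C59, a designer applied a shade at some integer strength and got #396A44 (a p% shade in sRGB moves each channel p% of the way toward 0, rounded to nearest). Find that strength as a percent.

#4B8C59 is rgb(75, 140, 89); #396A44 is rgb(57, 106, 68).
On the G channel (widest range): 106 ≈ 140 + (p/100)(0 − 140), so p ≈ 100×(106 − 140)/(0 − 140) = -3400/-140 = 24.29.
p = 24 reproduces all three channels after rounding.

24%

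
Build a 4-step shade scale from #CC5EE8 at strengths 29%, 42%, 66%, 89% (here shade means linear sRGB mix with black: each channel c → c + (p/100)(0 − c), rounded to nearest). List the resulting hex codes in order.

#CC5EE8 is rgb(204, 94, 232).
29%: (204 − 59.16 = 144.84→145, 94 − 27.26 = 66.74→67, 232 − 67.28 = 164.72→165) → #9143A5
42%: (204 − 85.68 = 118.32→118, 94 − 39.48 = 54.52→55, 232 − 97.44 = 134.56→135) → #763787
66%: (204 − 134.64 = 69.36→69, 94 − 62.04 = 31.96→32, 232 − 153.12 = 78.88→79) → #45204F
89%: (204 − 181.56 = 22.44→22, 94 − 83.66 = 10.34→10, 232 − 206.48 = 25.52→26) → #160A1A

#9143A5, #763787, #45204F, #160A1A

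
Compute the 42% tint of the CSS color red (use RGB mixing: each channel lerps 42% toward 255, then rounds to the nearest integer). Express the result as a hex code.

#FF6B6B

CSS red is rgb(255, 0, 0).
A 42% tint moves each channel 42% toward 255:
  R: 255 + 0.42×(255−255) = 255 + 0 = 255 → 255
  G: 0 + 107.1 = 107.1 → 107
  B: 0 + 0.42×(255−0) = 0 + 107.1 = 107.1 → 107
rgb(255, 107, 107) = #FF6B6B.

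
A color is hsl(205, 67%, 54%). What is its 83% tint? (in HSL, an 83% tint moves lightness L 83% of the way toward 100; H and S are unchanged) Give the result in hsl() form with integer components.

L moves 83% from 54 toward 100: 54 + 38.18 = 92.18 → 92.
H and S are unchanged.

hsl(205, 67%, 92%)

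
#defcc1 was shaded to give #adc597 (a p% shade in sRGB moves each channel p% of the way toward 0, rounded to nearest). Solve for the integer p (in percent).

22%

#defcc1 is rgb(222, 252, 193); #adc597 is rgb(173, 197, 151).
On the G channel (widest range): 197 ≈ 252 + (p/100)(0 − 252), so p ≈ 100×(197 − 252)/(0 − 252) = -5500/-252 = 21.83.
p = 22 reproduces all three channels after rounding.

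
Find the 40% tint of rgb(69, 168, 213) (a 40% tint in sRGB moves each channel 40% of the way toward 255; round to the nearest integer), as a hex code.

Lerp each channel 40% toward 255:
  R: 69 + 74.4 = 143.4 → 143
  G: 168 + 34.8 = 202.8 → 203
  B: 213 + 16.8 = 229.8 → 230
rgb(143, 203, 230) = #8fcbe6.

#8fcbe6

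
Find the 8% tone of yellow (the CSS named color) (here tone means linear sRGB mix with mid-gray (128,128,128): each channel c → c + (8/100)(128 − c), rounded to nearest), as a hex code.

CSS yellow is rgb(255, 255, 0).
Lerp each channel 8% toward 128:
  R: 255 + 0.08×(128−255) = 255 − 10.16 = 244.84 → 245
  G: 255 + 0.08×(128−255) = 255 − 10.16 = 244.84 → 245
  B: 0 + 0.08×(128−0) = 0 + 10.24 = 10.24 → 10
rgb(245, 245, 10) = #F5F50A.

#F5F50A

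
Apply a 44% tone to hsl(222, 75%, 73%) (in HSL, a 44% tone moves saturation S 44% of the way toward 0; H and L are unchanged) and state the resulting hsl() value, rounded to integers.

S moves 44% from 75 toward 0: 75 − 33 = 42 → 42.
H and L are unchanged.

hsl(222, 42%, 73%)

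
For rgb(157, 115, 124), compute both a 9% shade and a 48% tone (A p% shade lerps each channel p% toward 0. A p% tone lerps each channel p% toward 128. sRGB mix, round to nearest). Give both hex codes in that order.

#8F6971, #8F797E

9% shade:
  R: 157 − 14.13 = 142.87 → 143
  G: 115 + 0.09×(0−115) = 115 − 10.35 = 104.65 → 105
  B: 124 + 0.09×(0−124) = 124 − 11.16 = 112.84 → 113
  → #8F6971
48% tone:
  R: 157 + 0.48×(128−157) = 157 − 13.92 = 143.08 → 143
  G: 115 + 0.48×(128−115) = 115 + 6.24 = 121.24 → 121
  B: 124 + 0.48×(128−124) = 124 + 1.92 = 125.92 → 126
  → #8F797E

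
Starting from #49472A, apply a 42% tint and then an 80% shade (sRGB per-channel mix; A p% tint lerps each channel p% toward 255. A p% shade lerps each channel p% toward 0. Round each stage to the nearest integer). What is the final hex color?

#1E1E1A

#49472A is rgb(73, 71, 42).
A 42% tint moves each channel 42% toward 255:
  R: 73 + 76.44 = 149.44 → 149
  G: 71 + 77.28 = 148.28 → 148
  B: 42 + 89.46 = 131.46 → 131
After the tint: rgb(149, 148, 131) = #959483.
An 80% shade moves each channel 80% toward 0:
  R: 149 − 119.2 = 29.8 → 30
  G: 148 − 118.4 = 29.6 → 30
  B: 131 − 104.8 = 26.2 → 26
rgb(30, 30, 26) = #1E1E1A.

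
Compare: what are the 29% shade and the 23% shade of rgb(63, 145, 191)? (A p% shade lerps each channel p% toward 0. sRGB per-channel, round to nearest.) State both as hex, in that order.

#2D6788, #317093

29% shade:
  R: 63 − 18.27 = 44.73 → 45
  G: 145 + 0.29×(0−145) = 145 − 42.05 = 102.95 → 103
  B: 191 − 55.39 = 135.61 → 136
  → #2D6788
23% shade:
  R: 63 − 14.49 = 48.51 → 49
  G: 145 + 0.23×(0−145) = 145 − 33.35 = 111.65 → 112
  B: 191 − 43.93 = 147.07 → 147
  → #317093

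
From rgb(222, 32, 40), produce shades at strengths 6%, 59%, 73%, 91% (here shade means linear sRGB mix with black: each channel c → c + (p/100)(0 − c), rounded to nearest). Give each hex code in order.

6%: (222 − 13.32 = 208.68→209, 32 − 1.92 = 30.08→30, 40 − 2.4 = 37.6→38) → #D11E26
59%: (222 − 130.98 = 91.02→91, 32 − 18.88 = 13.12→13, 40 − 23.6 = 16.4→16) → #5B0D10
73%: (222 − 162.06 = 59.94→60, 32 − 23.36 = 8.64→9, 40 − 29.2 = 10.8→11) → #3C090B
91%: (222 − 202.02 = 19.98→20, 32 − 29.12 = 2.88→3, 40 − 36.4 = 3.6→4) → #140304

#D11E26, #5B0D10, #3C090B, #140304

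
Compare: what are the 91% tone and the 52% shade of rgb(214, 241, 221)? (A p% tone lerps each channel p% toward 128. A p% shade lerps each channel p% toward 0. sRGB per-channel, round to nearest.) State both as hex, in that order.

#888A88, #67746A

91% tone:
  R: 214 − 78.26 = 135.74 → 136
  G: 241 − 102.83 = 138.17 → 138
  B: 221 + 0.91×(128−221) = 221 − 84.63 = 136.37 → 136
  → #888A88
52% shade:
  R: 214 + 0.52×(0−214) = 214 − 111.28 = 102.72 → 103
  G: 241 + 0.52×(0−241) = 241 − 125.32 = 115.68 → 116
  B: 221 + 0.52×(0−221) = 221 − 114.92 = 106.08 → 106
  → #67746A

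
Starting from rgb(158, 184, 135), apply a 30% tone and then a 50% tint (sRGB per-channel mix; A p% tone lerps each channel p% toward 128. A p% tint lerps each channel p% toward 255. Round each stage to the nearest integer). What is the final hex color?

Lerp each channel 30% toward 128:
  R: 158 + 0.3×(128−158) = 158 − 9 = 149 → 149
  G: 184 − 16.8 = 167.2 → 167
  B: 135 + 0.3×(128−135) = 135 − 2.1 = 132.9 → 133
After the tone: rgb(149, 167, 133) = #95a785.
Lerp each channel 50% toward 255:
  R: 149 + 53 = 202 → 202
  G: 167 + 44 = 211 → 211
  B: 133 + 0.5×(255−133) = 133 + 61 = 194 → 194
rgb(202, 211, 194) = #cad3c2.

#cad3c2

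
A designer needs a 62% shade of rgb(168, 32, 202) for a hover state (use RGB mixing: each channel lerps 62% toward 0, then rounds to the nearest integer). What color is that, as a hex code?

#400C4D

A 62% shade moves each channel 62% toward 0:
  R: 168 − 104.16 = 63.84 → 64
  G: 32 + 0.62×(0−32) = 32 − 19.84 = 12.16 → 12
  B: 202 + 0.62×(0−202) = 202 − 125.24 = 76.76 → 77
rgb(64, 12, 77) = #400C4D.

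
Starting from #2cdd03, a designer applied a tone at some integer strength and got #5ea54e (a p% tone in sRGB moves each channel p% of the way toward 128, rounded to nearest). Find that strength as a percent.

60%

#2cdd03 is rgb(44, 221, 3); #5ea54e is rgb(94, 165, 78).
On the B channel (widest range): 78 ≈ 3 + (p/100)(128 − 3), so p ≈ 100×(78 − 3)/(128 − 3) = 7500/125 = 60.00.
p = 60 reproduces all three channels after rounding.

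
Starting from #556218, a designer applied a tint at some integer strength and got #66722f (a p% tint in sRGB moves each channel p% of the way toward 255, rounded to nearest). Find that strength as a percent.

10%

#556218 is rgb(85, 98, 24); #66722f is rgb(102, 114, 47).
On the B channel (widest range): 47 ≈ 24 + (p/100)(255 − 24), so p ≈ 100×(47 − 24)/(255 − 24) = 2300/231 = 9.96.
p = 10 reproduces all three channels after rounding.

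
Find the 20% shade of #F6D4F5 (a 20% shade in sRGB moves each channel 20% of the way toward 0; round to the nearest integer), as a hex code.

#F6D4F5 is rgb(246, 212, 245).
Per channel, c → c + 0.2(0 − c):
  R: 246 − 49.2 = 196.8 → 197
  G: 212 − 42.4 = 169.6 → 170
  B: 245 − 49 = 196 → 196
rgb(197, 170, 196) = #C5AAC4.

#C5AAC4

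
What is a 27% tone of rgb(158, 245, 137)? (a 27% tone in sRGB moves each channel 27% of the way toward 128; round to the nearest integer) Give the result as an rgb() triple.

A 27% tone moves each channel 27% toward 128:
  R: 158 + 0.27×(128−158) = 158 − 8.1 = 149.9 → 150
  G: 245 + 0.27×(128−245) = 245 − 31.59 = 213.41 → 213
  B: 137 − 2.43 = 134.57 → 135

rgb(150, 213, 135)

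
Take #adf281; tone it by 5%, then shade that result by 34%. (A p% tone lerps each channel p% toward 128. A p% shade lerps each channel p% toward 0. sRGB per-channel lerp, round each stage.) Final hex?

#719c55

#adf281 is rgb(173, 242, 129).
Per channel, c → c + 0.05(128 − c):
  R: 173 + 0.05×(128−173) = 173 − 2.25 = 170.75 → 171
  G: 242 − 5.7 = 236.3 → 236
  B: 129 − 0.05 = 128.95 → 129
After the tone: rgb(171, 236, 129) = #abec81.
Lerp each channel 34% toward 0:
  R: 171 − 58.14 = 112.86 → 113
  G: 236 − 80.24 = 155.76 → 156
  B: 129 + 0.34×(0−129) = 129 − 43.86 = 85.14 → 85
rgb(113, 156, 85) = #719c55.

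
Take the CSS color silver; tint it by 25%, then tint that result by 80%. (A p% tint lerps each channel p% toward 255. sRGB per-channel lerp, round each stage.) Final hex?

CSS silver is rgb(192, 192, 192).
Lerp each channel 25% toward 255:
  R: 192 + 0.25×(255−192) = 192 + 15.75 = 207.75 → 208
  G: 192 + 15.75 = 207.75 → 208
  B: 192 + 15.75 = 207.75 → 208
After the tint: rgb(208, 208, 208) = #d0d0d0.
Per channel, c → c + 0.8(255 − c):
  R: 208 + 37.6 = 245.6 → 246
  G: 208 + 37.6 = 245.6 → 246
  B: 208 + 0.8×(255−208) = 208 + 37.6 = 245.6 → 246
rgb(246, 246, 246) = #f6f6f6.

#f6f6f6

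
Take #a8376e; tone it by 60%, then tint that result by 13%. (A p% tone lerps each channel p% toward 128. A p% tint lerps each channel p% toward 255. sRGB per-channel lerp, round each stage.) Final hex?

#a8376e is rgb(168, 55, 110).
Lerp each channel 60% toward 128:
  R: 168 + 0.6×(128−168) = 168 − 24 = 144 → 144
  G: 55 + 0.6×(128−55) = 55 + 43.8 = 98.8 → 99
  B: 110 + 10.8 = 120.8 → 121
After the tone: rgb(144, 99, 121) = #906379.
A 13% tint moves each channel 13% toward 255:
  R: 144 + 14.43 = 158.43 → 158
  G: 99 + 0.13×(255−99) = 99 + 20.28 = 119.28 → 119
  B: 121 + 17.42 = 138.42 → 138
rgb(158, 119, 138) = #9e778a.

#9e778a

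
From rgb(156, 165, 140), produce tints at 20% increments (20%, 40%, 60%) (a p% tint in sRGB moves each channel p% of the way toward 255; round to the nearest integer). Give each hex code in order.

#B0B7A3, #C4C9BA, #D7DBD1

20%: (156 + 19.8 = 175.8→176, 165 + 18 = 183→183, 140 + 23 = 163→163) → #B0B7A3
40%: (156 + 39.6 = 195.6→196, 165 + 36 = 201→201, 140 + 46 = 186→186) → #C4C9BA
60%: (156 + 59.4 = 215.4→215, 165 + 54 = 219→219, 140 + 69 = 209→209) → #D7DBD1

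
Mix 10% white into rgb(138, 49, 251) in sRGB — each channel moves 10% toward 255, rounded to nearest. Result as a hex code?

Lerp each channel 10% toward 255:
  R: 138 + 11.7 = 149.7 → 150
  G: 49 + 20.6 = 69.6 → 70
  B: 251 + 0.1×(255−251) = 251 + 0.4 = 251.4 → 251
rgb(150, 70, 251) = #9646FB.

#9646FB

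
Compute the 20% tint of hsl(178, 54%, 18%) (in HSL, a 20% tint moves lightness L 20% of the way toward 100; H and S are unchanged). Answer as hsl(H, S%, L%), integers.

L moves 20% from 18 toward 100: 18 + 16.4 = 34.4 → 34.
H and S are unchanged.

hsl(178, 54%, 34%)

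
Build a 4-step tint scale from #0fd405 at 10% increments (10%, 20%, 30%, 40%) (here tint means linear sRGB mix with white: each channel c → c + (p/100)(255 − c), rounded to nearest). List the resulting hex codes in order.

#27d81e, #3fdd37, #57e150, #6fe569

#0fd405 is rgb(15, 212, 5).
10%: (15 + 24 = 39→39, 212 + 4.3 = 216.3→216, 5 + 25 = 30→30) → #27d81e
20%: (15 + 48 = 63→63, 212 + 8.6 = 220.6→221, 5 + 50 = 55→55) → #3fdd37
30%: (15 + 72 = 87→87, 212 + 12.9 = 224.9→225, 5 + 75 = 80→80) → #57e150
40%: (15 + 96 = 111→111, 212 + 17.2 = 229.2→229, 5 + 100 = 105→105) → #6fe569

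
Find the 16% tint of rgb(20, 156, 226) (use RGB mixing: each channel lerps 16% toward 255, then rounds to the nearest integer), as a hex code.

A 16% tint moves each channel 16% toward 255:
  R: 20 + 37.6 = 57.6 → 58
  G: 156 + 0.16×(255−156) = 156 + 15.84 = 171.84 → 172
  B: 226 + 4.64 = 230.64 → 231
rgb(58, 172, 231) = #3AACE7.

#3AACE7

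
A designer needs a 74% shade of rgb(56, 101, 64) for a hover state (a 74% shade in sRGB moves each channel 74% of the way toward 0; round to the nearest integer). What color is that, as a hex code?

A 74% shade moves each channel 74% toward 0:
  R: 56 − 41.44 = 14.56 → 15
  G: 101 + 0.74×(0−101) = 101 − 74.74 = 26.26 → 26
  B: 64 + 0.74×(0−64) = 64 − 47.36 = 16.64 → 17
rgb(15, 26, 17) = #0F1A11.

#0F1A11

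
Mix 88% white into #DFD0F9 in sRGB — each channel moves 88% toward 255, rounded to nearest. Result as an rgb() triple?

#DFD0F9 is rgb(223, 208, 249).
An 88% tint moves each channel 88% toward 255:
  R: 223 + 0.88×(255−223) = 223 + 28.16 = 251.16 → 251
  G: 208 + 0.88×(255−208) = 208 + 41.36 = 249.36 → 249
  B: 249 + 0.88×(255−249) = 249 + 5.28 = 254.28 → 254

rgb(251, 249, 254)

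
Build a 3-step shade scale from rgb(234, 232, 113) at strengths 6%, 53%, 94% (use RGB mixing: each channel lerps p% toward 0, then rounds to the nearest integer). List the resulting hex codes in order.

6%: (234 − 14.04 = 219.96→220, 232 − 13.92 = 218.08→218, 113 − 6.78 = 106.22→106) → #DCDA6A
53%: (234 − 124.02 = 109.98→110, 232 − 122.96 = 109.04→109, 113 − 59.89 = 53.11→53) → #6E6D35
94%: (234 − 219.96 = 14.04→14, 232 − 218.08 = 13.92→14, 113 − 106.22 = 6.78→7) → #0E0E07

#DCDA6A, #6E6D35, #0E0E07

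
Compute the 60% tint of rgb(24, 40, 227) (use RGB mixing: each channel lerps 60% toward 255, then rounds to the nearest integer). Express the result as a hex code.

#A3A9F4

A 60% tint moves each channel 60% toward 255:
  R: 24 + 0.6×(255−24) = 24 + 138.6 = 162.6 → 163
  G: 40 + 0.6×(255−40) = 40 + 129 = 169 → 169
  B: 227 + 0.6×(255−227) = 227 + 16.8 = 243.8 → 244
rgb(163, 169, 244) = #A3A9F4.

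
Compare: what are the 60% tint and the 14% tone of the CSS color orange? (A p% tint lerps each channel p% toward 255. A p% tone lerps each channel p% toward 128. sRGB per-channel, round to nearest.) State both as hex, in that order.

#ffdb99, #eda012

CSS orange is rgb(255, 165, 0).
60% tint:
  R: 255 + 0 = 255 → 255
  G: 165 + 54 = 219 → 219
  B: 0 + 153 = 153 → 153
  → #ffdb99
14% tone:
  R: 255 − 17.78 = 237.22 → 237
  G: 165 + 0.14×(128−165) = 165 − 5.18 = 159.82 → 160
  B: 0 + 17.92 = 17.92 → 18
  → #eda012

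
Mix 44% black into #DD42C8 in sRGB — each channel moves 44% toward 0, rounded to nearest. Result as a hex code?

#7C2570

#DD42C8 is rgb(221, 66, 200).
Lerp each channel 44% toward 0:
  R: 221 + 0.44×(0−221) = 221 − 97.24 = 123.76 → 124
  G: 66 + 0.44×(0−66) = 66 − 29.04 = 36.96 → 37
  B: 200 + 0.44×(0−200) = 200 − 88 = 112 → 112
rgb(124, 37, 112) = #7C2570.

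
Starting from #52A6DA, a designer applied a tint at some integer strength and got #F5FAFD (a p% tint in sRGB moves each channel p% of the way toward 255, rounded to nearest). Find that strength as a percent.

#52A6DA is rgb(82, 166, 218); #F5FAFD is rgb(245, 250, 253).
On the R channel (widest range): 245 ≈ 82 + (p/100)(255 − 82), so p ≈ 100×(245 − 82)/(255 − 82) = 16300/173 = 94.22.
p = 94 reproduces all three channels after rounding.

94%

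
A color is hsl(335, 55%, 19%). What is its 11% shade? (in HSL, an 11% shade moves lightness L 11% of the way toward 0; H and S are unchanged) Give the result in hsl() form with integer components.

hsl(335, 55%, 17%)

L moves 11% from 19 toward 0: 19 − 2.09 = 16.91 → 17.
H and S are unchanged.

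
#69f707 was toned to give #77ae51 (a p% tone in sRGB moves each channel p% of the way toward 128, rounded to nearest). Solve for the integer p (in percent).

61%

#69f707 is rgb(105, 247, 7); #77ae51 is rgb(119, 174, 81).
On the B channel (widest range): 81 ≈ 7 + (p/100)(128 − 7), so p ≈ 100×(81 − 7)/(128 − 7) = 7400/121 = 61.16.
p = 61 reproduces all three channels after rounding.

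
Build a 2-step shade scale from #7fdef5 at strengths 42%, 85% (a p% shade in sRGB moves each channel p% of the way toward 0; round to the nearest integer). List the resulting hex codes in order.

#4a818e, #132125

#7fdef5 is rgb(127, 222, 245).
42%: (127 − 53.34 = 73.66→74, 222 − 93.24 = 128.76→129, 245 − 102.9 = 142.1→142) → #4a818e
85%: (127 − 107.95 = 19.05→19, 222 − 188.7 = 33.3→33, 245 − 208.25 = 36.75→37) → #132125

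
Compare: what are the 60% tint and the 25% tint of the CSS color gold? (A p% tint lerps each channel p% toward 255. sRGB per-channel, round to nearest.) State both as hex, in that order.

#FFEF99, #FFE140

CSS gold is rgb(255, 215, 0).
60% tint:
  R: 255 + 0 = 255 → 255
  G: 215 + 24 = 239 → 239
  B: 0 + 0.6×(255−0) = 0 + 153 = 153 → 153
  → #FFEF99
25% tint:
  R: 255 + 0 = 255 → 255
  G: 215 + 10 = 225 → 225
  B: 0 + 0.25×(255−0) = 0 + 63.75 = 63.75 → 64
  → #FFE140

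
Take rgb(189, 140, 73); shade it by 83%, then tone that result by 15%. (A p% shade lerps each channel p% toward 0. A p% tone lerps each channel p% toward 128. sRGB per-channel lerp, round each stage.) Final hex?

Lerp each channel 83% toward 0:
  R: 189 − 156.87 = 32.13 → 32
  G: 140 + 0.83×(0−140) = 140 − 116.2 = 23.8 → 24
  B: 73 + 0.83×(0−73) = 73 − 60.59 = 12.41 → 12
After the shade: rgb(32, 24, 12) = #20180C.
Lerp each channel 15% toward 128:
  R: 32 + 0.15×(128−32) = 32 + 14.4 = 46.4 → 46
  G: 24 + 0.15×(128−24) = 24 + 15.6 = 39.6 → 40
  B: 12 + 0.15×(128−12) = 12 + 17.4 = 29.4 → 29
rgb(46, 40, 29) = #2E281D.

#2E281D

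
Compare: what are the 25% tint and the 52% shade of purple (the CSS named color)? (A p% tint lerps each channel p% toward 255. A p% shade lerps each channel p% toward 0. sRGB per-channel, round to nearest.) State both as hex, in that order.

#A040A0, #3D003D

CSS purple is rgb(128, 0, 128).
25% tint:
  R: 128 + 0.25×(255−128) = 128 + 31.75 = 159.75 → 160
  G: 0 + 0.25×(255−0) = 0 + 63.75 = 63.75 → 64
  B: 128 + 31.75 = 159.75 → 160
  → #A040A0
52% shade:
  R: 128 + 0.52×(0−128) = 128 − 66.56 = 61.44 → 61
  G: 0 + 0 = 0 → 0
  B: 128 − 66.56 = 61.44 → 61
  → #3D003D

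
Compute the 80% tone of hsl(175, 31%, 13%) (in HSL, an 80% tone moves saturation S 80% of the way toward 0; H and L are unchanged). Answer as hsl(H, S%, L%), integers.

S moves 80% from 31 toward 0: 31 − 24.8 = 6.2 → 6.
H and L are unchanged.

hsl(175, 6%, 13%)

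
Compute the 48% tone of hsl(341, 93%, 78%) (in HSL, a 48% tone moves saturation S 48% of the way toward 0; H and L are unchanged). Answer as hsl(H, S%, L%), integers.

hsl(341, 48%, 78%)

S moves 48% from 93 toward 0: 93 − 44.64 = 48.36 → 48.
H and L are unchanged.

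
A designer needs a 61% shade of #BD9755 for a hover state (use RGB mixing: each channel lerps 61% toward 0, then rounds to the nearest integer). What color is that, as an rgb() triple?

#BD9755 is rgb(189, 151, 85).
A 61% shade moves each channel 61% toward 0:
  R: 189 + 0.61×(0−189) = 189 − 115.29 = 73.71 → 74
  G: 151 + 0.61×(0−151) = 151 − 92.11 = 58.89 → 59
  B: 85 + 0.61×(0−85) = 85 − 51.85 = 33.15 → 33

rgb(74, 59, 33)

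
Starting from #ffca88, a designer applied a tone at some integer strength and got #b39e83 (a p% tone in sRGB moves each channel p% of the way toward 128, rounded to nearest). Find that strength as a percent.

60%

#ffca88 is rgb(255, 202, 136); #b39e83 is rgb(179, 158, 131).
On the R channel (widest range): 179 ≈ 255 + (p/100)(128 − 255), so p ≈ 100×(179 − 255)/(128 − 255) = -7600/-127 = 59.84.
p = 60 reproduces all three channels after rounding.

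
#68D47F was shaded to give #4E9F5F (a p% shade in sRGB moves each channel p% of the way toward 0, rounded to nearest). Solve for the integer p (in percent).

#68D47F is rgb(104, 212, 127); #4E9F5F is rgb(78, 159, 95).
On the G channel (widest range): 159 ≈ 212 + (p/100)(0 − 212), so p ≈ 100×(159 − 212)/(0 − 212) = -5300/-212 = 25.00.
p = 25 reproduces all three channels after rounding.

25%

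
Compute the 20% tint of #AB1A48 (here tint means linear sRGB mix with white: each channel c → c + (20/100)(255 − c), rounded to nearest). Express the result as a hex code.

#BC486D

#AB1A48 is rgb(171, 26, 72).
Lerp each channel 20% toward 255:
  R: 171 + 0.2×(255−171) = 171 + 16.8 = 187.8 → 188
  G: 26 + 45.8 = 71.8 → 72
  B: 72 + 36.6 = 108.6 → 109
rgb(188, 72, 109) = #BC486D.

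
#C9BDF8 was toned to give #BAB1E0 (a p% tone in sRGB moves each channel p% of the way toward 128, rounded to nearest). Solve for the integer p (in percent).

20%

#C9BDF8 is rgb(201, 189, 248); #BAB1E0 is rgb(186, 177, 224).
On the B channel (widest range): 224 ≈ 248 + (p/100)(128 − 248), so p ≈ 100×(224 − 248)/(128 − 248) = -2400/-120 = 20.00.
p = 20 reproduces all three channels after rounding.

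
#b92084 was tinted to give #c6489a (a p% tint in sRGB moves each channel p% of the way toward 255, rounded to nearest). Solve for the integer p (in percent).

#b92084 is rgb(185, 32, 132); #c6489a is rgb(198, 72, 154).
On the G channel (widest range): 72 ≈ 32 + (p/100)(255 − 32), so p ≈ 100×(72 − 32)/(255 − 32) = 4000/223 = 17.94.
p = 18 reproduces all three channels after rounding.

18%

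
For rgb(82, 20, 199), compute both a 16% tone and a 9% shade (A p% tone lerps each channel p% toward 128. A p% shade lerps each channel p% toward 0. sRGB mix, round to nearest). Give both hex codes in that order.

#5925bc, #4b12b5

16% tone:
  R: 82 + 0.16×(128−82) = 82 + 7.36 = 89.36 → 89
  G: 20 + 0.16×(128−20) = 20 + 17.28 = 37.28 → 37
  B: 199 − 11.36 = 187.64 → 188
  → #5925bc
9% shade:
  R: 82 + 0.09×(0−82) = 82 − 7.38 = 74.62 → 75
  G: 20 − 1.8 = 18.2 → 18
  B: 199 − 17.91 = 181.09 → 181
  → #4b12b5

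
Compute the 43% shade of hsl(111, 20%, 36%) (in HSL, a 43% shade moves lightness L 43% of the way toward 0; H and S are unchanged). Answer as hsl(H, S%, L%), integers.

hsl(111, 20%, 21%)

L moves 43% from 36 toward 0: 36 − 15.48 = 20.52 → 21.
H and S are unchanged.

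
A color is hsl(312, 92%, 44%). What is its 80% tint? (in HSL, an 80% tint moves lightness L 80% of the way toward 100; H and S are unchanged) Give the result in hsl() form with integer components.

hsl(312, 92%, 89%)

L moves 80% from 44 toward 100: 44 + 44.8 = 88.8 → 89.
H and S are unchanged.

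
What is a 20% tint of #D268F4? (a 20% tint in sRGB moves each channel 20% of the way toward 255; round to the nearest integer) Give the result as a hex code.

#D268F4 is rgb(210, 104, 244).
A 20% tint moves each channel 20% toward 255:
  R: 210 + 9 = 219 → 219
  G: 104 + 0.2×(255−104) = 104 + 30.2 = 134.2 → 134
  B: 244 + 0.2×(255−244) = 244 + 2.2 = 246.2 → 246
rgb(219, 134, 246) = #DB86F6.

#DB86F6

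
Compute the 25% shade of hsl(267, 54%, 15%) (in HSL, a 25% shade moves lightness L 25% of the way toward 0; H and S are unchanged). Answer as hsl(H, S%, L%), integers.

hsl(267, 54%, 11%)

L moves 25% from 15 toward 0: 15 − 3.75 = 11.25 → 11.
H and S are unchanged.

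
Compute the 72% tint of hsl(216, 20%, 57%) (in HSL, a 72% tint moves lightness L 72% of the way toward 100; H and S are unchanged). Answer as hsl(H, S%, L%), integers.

hsl(216, 20%, 88%)

L moves 72% from 57 toward 100: 57 + 30.96 = 87.96 → 88.
H and S are unchanged.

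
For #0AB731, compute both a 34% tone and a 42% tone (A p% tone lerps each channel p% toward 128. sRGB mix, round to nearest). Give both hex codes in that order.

#32A44C, #3CA052

#0AB731 is rgb(10, 183, 49).
34% tone:
  R: 10 + 0.34×(128−10) = 10 + 40.12 = 50.12 → 50
  G: 183 + 0.34×(128−183) = 183 − 18.7 = 164.3 → 164
  B: 49 + 0.34×(128−49) = 49 + 26.86 = 75.86 → 76
  → #32A44C
42% tone:
  R: 10 + 0.42×(128−10) = 10 + 49.56 = 59.56 → 60
  G: 183 + 0.42×(128−183) = 183 − 23.1 = 159.9 → 160
  B: 49 + 0.42×(128−49) = 49 + 33.18 = 82.18 → 82
  → #3CA052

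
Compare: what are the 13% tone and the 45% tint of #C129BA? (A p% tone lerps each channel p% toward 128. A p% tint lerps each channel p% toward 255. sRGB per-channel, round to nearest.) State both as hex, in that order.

#B934B2, #DD89D9

#C129BA is rgb(193, 41, 186).
13% tone:
  R: 193 − 8.45 = 184.55 → 185
  G: 41 + 11.31 = 52.31 → 52
  B: 186 − 7.54 = 178.46 → 178
  → #B934B2
45% tint:
  R: 193 + 0.45×(255−193) = 193 + 27.9 = 220.9 → 221
  G: 41 + 0.45×(255−41) = 41 + 96.3 = 137.3 → 137
  B: 186 + 0.45×(255−186) = 186 + 31.05 = 217.05 → 217
  → #DD89D9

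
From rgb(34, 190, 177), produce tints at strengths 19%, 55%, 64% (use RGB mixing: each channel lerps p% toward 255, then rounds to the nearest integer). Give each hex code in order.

19%: (34 + 41.99 = 75.99→76, 190 + 12.35 = 202.35→202, 177 + 14.82 = 191.82→192) → #4ccac0
55%: (34 + 121.55 = 155.55→156, 190 + 35.75 = 225.75→226, 177 + 42.9 = 219.9→220) → #9ce2dc
64%: (34 + 141.44 = 175.44→175, 190 + 41.6 = 231.6→232, 177 + 49.92 = 226.92→227) → #afe8e3

#4ccac0, #9ce2dc, #afe8e3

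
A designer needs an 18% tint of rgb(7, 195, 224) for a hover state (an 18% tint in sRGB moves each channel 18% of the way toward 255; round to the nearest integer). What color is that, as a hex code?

An 18% tint moves each channel 18% toward 255:
  R: 7 + 0.18×(255−7) = 7 + 44.64 = 51.64 → 52
  G: 195 + 10.8 = 205.8 → 206
  B: 224 + 0.18×(255−224) = 224 + 5.58 = 229.58 → 230
rgb(52, 206, 230) = #34CEE6.

#34CEE6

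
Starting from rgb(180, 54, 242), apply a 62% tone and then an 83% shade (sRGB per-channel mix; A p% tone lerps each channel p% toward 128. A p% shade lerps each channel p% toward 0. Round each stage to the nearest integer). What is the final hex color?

#19111d

A 62% tone moves each channel 62% toward 128:
  R: 180 − 32.24 = 147.76 → 148
  G: 54 + 0.62×(128−54) = 54 + 45.88 = 99.88 → 100
  B: 242 + 0.62×(128−242) = 242 − 70.68 = 171.32 → 171
After the tone: rgb(148, 100, 171) = #9464ab.
Lerp each channel 83% toward 0:
  R: 148 − 122.84 = 25.16 → 25
  G: 100 + 0.83×(0−100) = 100 − 83 = 17 → 17
  B: 171 + 0.83×(0−171) = 171 − 141.93 = 29.07 → 29
rgb(25, 17, 29) = #19111d.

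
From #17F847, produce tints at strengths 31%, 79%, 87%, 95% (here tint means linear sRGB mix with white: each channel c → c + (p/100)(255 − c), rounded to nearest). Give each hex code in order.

#17F847 is rgb(23, 248, 71).
31%: (23 + 71.92 = 94.92→95, 248 + 2.17 = 250.17→250, 71 + 57.04 = 128.04→128) → #5FFA80
79%: (23 + 183.28 = 206.28→206, 248 + 5.53 = 253.53→254, 71 + 145.36 = 216.36→216) → #CEFED8
87%: (23 + 201.84 = 224.84→225, 248 + 6.09 = 254.09→254, 71 + 160.08 = 231.08→231) → #E1FEE7
95%: (23 + 220.4 = 243.4→243, 248 + 6.65 = 254.65→255, 71 + 174.8 = 245.8→246) → #F3FFF6

#5FFA80, #CEFED8, #E1FEE7, #F3FFF6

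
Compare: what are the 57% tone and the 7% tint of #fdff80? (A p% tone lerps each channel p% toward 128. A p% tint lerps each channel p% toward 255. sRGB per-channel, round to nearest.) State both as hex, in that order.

#fdff80 is rgb(253, 255, 128).
57% tone:
  R: 253 + 0.57×(128−253) = 253 − 71.25 = 181.75 → 182
  G: 255 − 72.39 = 182.61 → 183
  B: 128 + 0 = 128 → 128
  → #b6b780
7% tint:
  R: 253 + 0.07×(255−253) = 253 + 0.14 = 253.14 → 253
  G: 255 + 0 = 255 → 255
  B: 128 + 0.07×(255−128) = 128 + 8.89 = 136.89 → 137
  → #fdff89

#b6b780, #fdff89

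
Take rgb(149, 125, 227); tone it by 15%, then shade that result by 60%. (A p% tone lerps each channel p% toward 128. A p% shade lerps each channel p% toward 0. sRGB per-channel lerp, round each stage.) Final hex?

#3A3255

Per channel, c → c + 0.15(128 − c):
  R: 149 − 3.15 = 145.85 → 146
  G: 125 + 0.45 = 125.45 → 125
  B: 227 − 14.85 = 212.15 → 212
After the tone: rgb(146, 125, 212) = #927DD4.
Per channel, c → c + 0.6(0 − c):
  R: 146 − 87.6 = 58.4 → 58
  G: 125 − 75 = 50 → 50
  B: 212 + 0.6×(0−212) = 212 − 127.2 = 84.8 → 85
rgb(58, 50, 85) = #3A3255.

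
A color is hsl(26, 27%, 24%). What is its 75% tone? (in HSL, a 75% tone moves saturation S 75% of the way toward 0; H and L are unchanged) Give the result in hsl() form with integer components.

hsl(26, 7%, 24%)

S moves 75% from 27 toward 0: 27 − 20.25 = 6.75 → 7.
H and L are unchanged.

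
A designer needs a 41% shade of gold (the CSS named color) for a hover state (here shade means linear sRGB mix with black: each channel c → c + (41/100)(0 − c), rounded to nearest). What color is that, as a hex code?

#967F00

CSS gold is rgb(255, 215, 0).
A 41% shade moves each channel 41% toward 0:
  R: 255 + 0.41×(0−255) = 255 − 104.55 = 150.45 → 150
  G: 215 + 0.41×(0−215) = 215 − 88.15 = 126.85 → 127
  B: 0 + 0.41×(0−0) = 0 + 0 = 0 → 0
rgb(150, 127, 0) = #967F00.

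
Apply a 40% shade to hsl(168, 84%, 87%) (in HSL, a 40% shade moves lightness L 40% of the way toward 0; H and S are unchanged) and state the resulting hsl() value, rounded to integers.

L moves 40% from 87 toward 0: 87 − 34.8 = 52.2 → 52.
H and S are unchanged.

hsl(168, 84%, 52%)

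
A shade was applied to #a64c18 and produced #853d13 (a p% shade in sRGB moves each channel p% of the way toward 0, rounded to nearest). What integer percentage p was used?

20%

#a64c18 is rgb(166, 76, 24); #853d13 is rgb(133, 61, 19).
On the R channel (widest range): 133 ≈ 166 + (p/100)(0 − 166), so p ≈ 100×(133 − 166)/(0 − 166) = -3300/-166 = 19.88.
p = 20 reproduces all three channels after rounding.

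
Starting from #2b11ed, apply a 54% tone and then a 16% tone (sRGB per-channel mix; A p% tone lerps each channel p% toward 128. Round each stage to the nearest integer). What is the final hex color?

#2b11ed is rgb(43, 17, 237).
A 54% tone moves each channel 54% toward 128:
  R: 43 + 0.54×(128−43) = 43 + 45.9 = 88.9 → 89
  G: 17 + 0.54×(128−17) = 17 + 59.94 = 76.94 → 77
  B: 237 + 0.54×(128−237) = 237 − 58.86 = 178.14 → 178
After the tone: rgb(89, 77, 178) = #594db2.
Per channel, c → c + 0.16(128 − c):
  R: 89 + 6.24 = 95.24 → 95
  G: 77 + 0.16×(128−77) = 77 + 8.16 = 85.16 → 85
  B: 178 + 0.16×(128−178) = 178 − 8 = 170 → 170
rgb(95, 85, 170) = #5f55aa.

#5f55aa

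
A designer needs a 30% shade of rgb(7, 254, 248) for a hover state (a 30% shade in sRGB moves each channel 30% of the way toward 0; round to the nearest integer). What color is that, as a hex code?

A 30% shade moves each channel 30% toward 0:
  R: 7 − 2.1 = 4.9 → 5
  G: 254 + 0.3×(0−254) = 254 − 76.2 = 177.8 → 178
  B: 248 − 74.4 = 173.6 → 174
rgb(5, 178, 174) = #05b2ae.

#05b2ae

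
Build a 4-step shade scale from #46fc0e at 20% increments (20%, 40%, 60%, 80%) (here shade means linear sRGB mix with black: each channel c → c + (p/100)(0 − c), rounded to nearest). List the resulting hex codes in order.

#38ca0b, #2a9708, #1c6506, #0e3203

#46fc0e is rgb(70, 252, 14).
20%: (70 − 14 = 56→56, 252 − 50.4 = 201.6→202, 14 − 2.8 = 11.2→11) → #38ca0b
40%: (70 − 28 = 42→42, 252 − 100.8 = 151.2→151, 14 − 5.6 = 8.4→8) → #2a9708
60%: (70 − 42 = 28→28, 252 − 151.2 = 100.8→101, 14 − 8.4 = 5.6→6) → #1c6506
80%: (70 − 56 = 14→14, 252 − 201.6 = 50.4→50, 14 − 11.2 = 2.8→3) → #0e3203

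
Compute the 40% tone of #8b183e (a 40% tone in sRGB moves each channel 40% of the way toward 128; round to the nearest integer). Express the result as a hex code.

#8b183e is rgb(139, 24, 62).
A 40% tone moves each channel 40% toward 128:
  R: 139 − 4.4 = 134.6 → 135
  G: 24 + 0.4×(128−24) = 24 + 41.6 = 65.6 → 66
  B: 62 + 0.4×(128−62) = 62 + 26.4 = 88.4 → 88
rgb(135, 66, 88) = #874258.

#874258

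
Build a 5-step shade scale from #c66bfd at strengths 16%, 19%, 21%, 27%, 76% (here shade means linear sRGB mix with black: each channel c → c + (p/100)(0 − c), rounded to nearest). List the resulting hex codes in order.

#c66bfd is rgb(198, 107, 253).
16%: (198 − 31.68 = 166.32→166, 107 − 17.12 = 89.88→90, 253 − 40.48 = 212.52→213) → #a65ad5
19%: (198 − 37.62 = 160.38→160, 107 − 20.33 = 86.67→87, 253 − 48.07 = 204.93→205) → #a057cd
21%: (198 − 41.58 = 156.42→156, 107 − 22.47 = 84.53→85, 253 − 53.13 = 199.87→200) → #9c55c8
27%: (198 − 53.46 = 144.54→145, 107 − 28.89 = 78.11→78, 253 − 68.31 = 184.69→185) → #914eb9
76%: (198 − 150.48 = 47.52→48, 107 − 81.32 = 25.68→26, 253 − 192.28 = 60.72→61) → #301a3d

#a65ad5, #a057cd, #9c55c8, #914eb9, #301a3d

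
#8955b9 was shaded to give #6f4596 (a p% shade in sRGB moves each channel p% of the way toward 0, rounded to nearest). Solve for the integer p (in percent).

19%

#8955b9 is rgb(137, 85, 185); #6f4596 is rgb(111, 69, 150).
On the B channel (widest range): 150 ≈ 185 + (p/100)(0 − 185), so p ≈ 100×(150 − 185)/(0 − 185) = -3500/-185 = 18.92.
p = 19 reproduces all three channels after rounding.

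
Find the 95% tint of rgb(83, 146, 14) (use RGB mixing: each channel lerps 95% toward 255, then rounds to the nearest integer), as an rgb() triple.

Per channel, c → c + 0.95(255 − c):
  R: 83 + 0.95×(255−83) = 83 + 163.4 = 246.4 → 246
  G: 146 + 0.95×(255−146) = 146 + 103.55 = 249.55 → 250
  B: 14 + 228.95 = 242.95 → 243

rgb(246, 250, 243)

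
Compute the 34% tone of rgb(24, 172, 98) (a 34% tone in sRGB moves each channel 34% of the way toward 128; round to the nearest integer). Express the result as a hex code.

#3b9d6c

Lerp each channel 34% toward 128:
  R: 24 + 0.34×(128−24) = 24 + 35.36 = 59.36 → 59
  G: 172 − 14.96 = 157.04 → 157
  B: 98 + 10.2 = 108.2 → 108
rgb(59, 157, 108) = #3b9d6c.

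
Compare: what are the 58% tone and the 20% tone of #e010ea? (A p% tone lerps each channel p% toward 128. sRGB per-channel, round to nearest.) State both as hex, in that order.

#a851ad, #cd26d5

#e010ea is rgb(224, 16, 234).
58% tone:
  R: 224 + 0.58×(128−224) = 224 − 55.68 = 168.32 → 168
  G: 16 + 0.58×(128−16) = 16 + 64.96 = 80.96 → 81
  B: 234 + 0.58×(128−234) = 234 − 61.48 = 172.52 → 173
  → #a851ad
20% tone:
  R: 224 − 19.2 = 204.8 → 205
  G: 16 + 22.4 = 38.4 → 38
  B: 234 + 0.2×(128−234) = 234 − 21.2 = 212.8 → 213
  → #cd26d5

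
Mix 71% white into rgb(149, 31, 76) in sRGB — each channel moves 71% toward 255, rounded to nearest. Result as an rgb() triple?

A 71% tint moves each channel 71% toward 255:
  R: 149 + 0.71×(255−149) = 149 + 75.26 = 224.26 → 224
  G: 31 + 159.04 = 190.04 → 190
  B: 76 + 0.71×(255−76) = 76 + 127.09 = 203.09 → 203

rgb(224, 190, 203)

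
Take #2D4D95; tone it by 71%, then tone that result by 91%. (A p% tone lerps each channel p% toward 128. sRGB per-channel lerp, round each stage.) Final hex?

#2D4D95 is rgb(45, 77, 149).
A 71% tone moves each channel 71% toward 128:
  R: 45 + 58.93 = 103.93 → 104
  G: 77 + 0.71×(128−77) = 77 + 36.21 = 113.21 → 113
  B: 149 − 14.91 = 134.09 → 134
After the tone: rgb(104, 113, 134) = #687186.
Lerp each channel 91% toward 128:
  R: 104 + 0.91×(128−104) = 104 + 21.84 = 125.84 → 126
  G: 113 + 13.65 = 126.65 → 127
  B: 134 + 0.91×(128−134) = 134 − 5.46 = 128.54 → 129
rgb(126, 127, 129) = #7E7F81.

#7E7F81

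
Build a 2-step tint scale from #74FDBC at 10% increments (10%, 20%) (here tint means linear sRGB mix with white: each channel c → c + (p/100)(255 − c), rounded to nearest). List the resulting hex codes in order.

#82FDC3, #90FDC9

#74FDBC is rgb(116, 253, 188).
10%: (116 + 13.9 = 129.9→130, 253→253, 188 + 6.7 = 194.7→195) → #82FDC3
20%: (116 + 27.8 = 143.8→144, 253→253, 188 + 13.4 = 201.4→201) → #90FDC9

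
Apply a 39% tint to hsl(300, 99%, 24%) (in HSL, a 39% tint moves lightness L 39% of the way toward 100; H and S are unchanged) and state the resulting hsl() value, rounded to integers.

L moves 39% from 24 toward 100: 24 + 29.64 = 53.64 → 54.
H and S are unchanged.

hsl(300, 99%, 54%)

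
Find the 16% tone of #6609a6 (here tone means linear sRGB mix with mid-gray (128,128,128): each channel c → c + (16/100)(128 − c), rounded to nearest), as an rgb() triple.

#6609a6 is rgb(102, 9, 166).
Lerp each channel 16% toward 128:
  R: 102 + 0.16×(128−102) = 102 + 4.16 = 106.16 → 106
  G: 9 + 0.16×(128−9) = 9 + 19.04 = 28.04 → 28
  B: 166 − 6.08 = 159.92 → 160

rgb(106, 28, 160)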